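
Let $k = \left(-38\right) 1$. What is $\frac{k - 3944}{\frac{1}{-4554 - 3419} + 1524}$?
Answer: $- \frac{31748486}{12150851} \approx -2.6129$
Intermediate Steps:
$k = -38$
$\frac{k - 3944}{\frac{1}{-4554 - 3419} + 1524} = \frac{-38 - 3944}{\frac{1}{-4554 - 3419} + 1524} = - \frac{3982}{\frac{1}{-7973} + 1524} = - \frac{3982}{- \frac{1}{7973} + 1524} = - \frac{3982}{\frac{12150851}{7973}} = \left(-3982\right) \frac{7973}{12150851} = - \frac{31748486}{12150851}$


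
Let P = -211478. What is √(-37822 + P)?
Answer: 30*I*√277 ≈ 499.3*I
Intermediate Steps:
√(-37822 + P) = √(-37822 - 211478) = √(-249300) = 30*I*√277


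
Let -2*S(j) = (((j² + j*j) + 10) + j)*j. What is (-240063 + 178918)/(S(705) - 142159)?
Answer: 122290/701593643 ≈ 0.00017430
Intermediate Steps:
S(j) = -j*(10 + j + 2*j²)/2 (S(j) = -(((j² + j*j) + 10) + j)*j/2 = -(((j² + j²) + 10) + j)*j/2 = -((2*j² + 10) + j)*j/2 = -((10 + 2*j²) + j)*j/2 = -(10 + j + 2*j²)*j/2 = -j*(10 + j + 2*j²)/2)
(-240063 + 178918)/(S(705) - 142159) = (-240063 + 178918)/(-½*705*(10 + 705 + 2*705²) - 142159) = -61145/(-½*705*(10 + 705 + 2*497025) - 142159) = -61145/(-½*705*(10 + 705 + 994050) - 142159) = -61145/(-½*705*994765 - 142159) = -61145/(-701309325/2 - 142159) = -61145/(-701593643/2) = -61145*(-2/701593643) = 122290/701593643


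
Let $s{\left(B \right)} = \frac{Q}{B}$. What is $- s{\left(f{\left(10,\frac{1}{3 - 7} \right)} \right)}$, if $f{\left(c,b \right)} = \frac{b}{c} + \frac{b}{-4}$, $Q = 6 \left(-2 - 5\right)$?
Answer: $1120$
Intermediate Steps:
$Q = -42$ ($Q = 6 \left(-7\right) = -42$)
$f{\left(c,b \right)} = - \frac{b}{4} + \frac{b}{c}$ ($f{\left(c,b \right)} = \frac{b}{c} + b \left(- \frac{1}{4}\right) = \frac{b}{c} - \frac{b}{4} = - \frac{b}{4} + \frac{b}{c}$)
$s{\left(B \right)} = - \frac{42}{B}$
$- s{\left(f{\left(10,\frac{1}{3 - 7} \right)} \right)} = - \frac{-42}{- \frac{1}{4 \left(3 - 7\right)} + \frac{1}{\left(3 - 7\right) 10}} = - \frac{-42}{- \frac{1}{4 \left(-4\right)} + \frac{1}{-4} \cdot \frac{1}{10}} = - \frac{-42}{\left(- \frac{1}{4}\right) \left(- \frac{1}{4}\right) - \frac{1}{40}} = - \frac{-42}{\frac{1}{16} - \frac{1}{40}} = - \frac{-42}{\frac{3}{80}} = - \frac{\left(-42\right) 80}{3} = \left(-1\right) \left(-1120\right) = 1120$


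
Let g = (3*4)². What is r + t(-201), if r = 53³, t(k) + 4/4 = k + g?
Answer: 148819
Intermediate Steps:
g = 144 (g = 12² = 144)
t(k) = 143 + k (t(k) = -1 + (k + 144) = -1 + (144 + k) = 143 + k)
r = 148877
r + t(-201) = 148877 + (143 - 201) = 148877 - 58 = 148819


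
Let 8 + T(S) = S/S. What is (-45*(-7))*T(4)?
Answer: -2205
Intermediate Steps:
T(S) = -7 (T(S) = -8 + S/S = -8 + 1 = -7)
(-45*(-7))*T(4) = -45*(-7)*(-7) = 315*(-7) = -2205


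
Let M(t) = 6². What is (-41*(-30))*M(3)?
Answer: 44280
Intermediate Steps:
M(t) = 36
(-41*(-30))*M(3) = -41*(-30)*36 = 1230*36 = 44280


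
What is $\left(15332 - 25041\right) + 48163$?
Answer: $38454$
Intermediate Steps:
$\left(15332 - 25041\right) + 48163 = -9709 + 48163 = 38454$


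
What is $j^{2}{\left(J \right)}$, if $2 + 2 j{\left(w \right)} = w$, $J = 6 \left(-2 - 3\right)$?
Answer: $256$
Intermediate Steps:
$J = -30$ ($J = 6 \left(-5\right) = -30$)
$j{\left(w \right)} = -1 + \frac{w}{2}$
$j^{2}{\left(J \right)} = \left(-1 + \frac{1}{2} \left(-30\right)\right)^{2} = \left(-1 - 15\right)^{2} = \left(-16\right)^{2} = 256$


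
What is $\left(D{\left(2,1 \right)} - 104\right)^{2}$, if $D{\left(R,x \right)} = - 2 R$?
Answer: $11664$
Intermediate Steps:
$\left(D{\left(2,1 \right)} - 104\right)^{2} = \left(\left(-2\right) 2 - 104\right)^{2} = \left(-4 - 104\right)^{2} = \left(-108\right)^{2} = 11664$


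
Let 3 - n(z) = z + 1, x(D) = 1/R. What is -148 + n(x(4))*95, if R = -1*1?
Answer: 137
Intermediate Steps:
R = -1
x(D) = -1 (x(D) = 1/(-1) = -1)
n(z) = 2 - z (n(z) = 3 - (z + 1) = 3 - (1 + z) = 3 + (-1 - z) = 2 - z)
-148 + n(x(4))*95 = -148 + (2 - 1*(-1))*95 = -148 + (2 + 1)*95 = -148 + 3*95 = -148 + 285 = 137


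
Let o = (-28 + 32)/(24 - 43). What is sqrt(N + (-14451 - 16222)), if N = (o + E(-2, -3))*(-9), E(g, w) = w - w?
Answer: I*sqrt(11072269)/19 ≈ 175.13*I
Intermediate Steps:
E(g, w) = 0
o = -4/19 (o = 4/(-19) = 4*(-1/19) = -4/19 ≈ -0.21053)
N = 36/19 (N = (-4/19 + 0)*(-9) = -4/19*(-9) = 36/19 ≈ 1.8947)
sqrt(N + (-14451 - 16222)) = sqrt(36/19 + (-14451 - 16222)) = sqrt(36/19 - 30673) = sqrt(-582751/19) = I*sqrt(11072269)/19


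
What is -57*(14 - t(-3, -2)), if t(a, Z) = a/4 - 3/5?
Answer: -17499/20 ≈ -874.95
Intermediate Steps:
t(a, Z) = -⅗ + a/4 (t(a, Z) = a*(¼) - 3*⅕ = a/4 - ⅗ = -⅗ + a/4)
-57*(14 - t(-3, -2)) = -57*(14 - (-⅗ + (¼)*(-3))) = -57*(14 - (-⅗ - ¾)) = -57*(14 - 1*(-27/20)) = -57*(14 + 27/20) = -57*307/20 = -17499/20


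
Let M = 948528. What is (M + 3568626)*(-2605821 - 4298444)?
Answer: -31187628261810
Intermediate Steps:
(M + 3568626)*(-2605821 - 4298444) = (948528 + 3568626)*(-2605821 - 4298444) = 4517154*(-6904265) = -31187628261810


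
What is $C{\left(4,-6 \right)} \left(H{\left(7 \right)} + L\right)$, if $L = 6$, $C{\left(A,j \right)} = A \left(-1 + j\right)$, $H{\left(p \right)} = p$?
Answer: $-364$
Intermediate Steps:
$C{\left(4,-6 \right)} \left(H{\left(7 \right)} + L\right) = 4 \left(-1 - 6\right) \left(7 + 6\right) = 4 \left(-7\right) 13 = \left(-28\right) 13 = -364$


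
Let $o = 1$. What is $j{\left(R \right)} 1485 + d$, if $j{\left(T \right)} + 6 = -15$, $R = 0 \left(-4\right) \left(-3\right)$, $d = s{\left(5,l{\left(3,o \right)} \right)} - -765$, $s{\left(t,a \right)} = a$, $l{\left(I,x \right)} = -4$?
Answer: $-30424$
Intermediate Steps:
$d = 761$ ($d = -4 - -765 = -4 + 765 = 761$)
$R = 0$ ($R = 0 \left(-3\right) = 0$)
$j{\left(T \right)} = -21$ ($j{\left(T \right)} = -6 - 15 = -21$)
$j{\left(R \right)} 1485 + d = \left(-21\right) 1485 + 761 = -31185 + 761 = -30424$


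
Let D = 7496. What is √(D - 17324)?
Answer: 6*I*√273 ≈ 99.136*I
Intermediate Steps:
√(D - 17324) = √(7496 - 17324) = √(-9828) = 6*I*√273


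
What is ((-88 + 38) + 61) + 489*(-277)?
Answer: -135442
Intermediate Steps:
((-88 + 38) + 61) + 489*(-277) = (-50 + 61) - 135453 = 11 - 135453 = -135442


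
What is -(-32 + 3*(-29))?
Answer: 119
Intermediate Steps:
-(-32 + 3*(-29)) = -(-32 - 87) = -1*(-119) = 119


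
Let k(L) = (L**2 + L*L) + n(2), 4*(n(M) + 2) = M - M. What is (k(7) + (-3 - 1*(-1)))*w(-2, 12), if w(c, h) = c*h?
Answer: -2256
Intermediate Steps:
n(M) = -2 (n(M) = -2 + (M - M)/4 = -2 + (1/4)*0 = -2 + 0 = -2)
k(L) = -2 + 2*L**2 (k(L) = (L**2 + L*L) - 2 = (L**2 + L**2) - 2 = 2*L**2 - 2 = -2 + 2*L**2)
(k(7) + (-3 - 1*(-1)))*w(-2, 12) = ((-2 + 2*7**2) + (-3 - 1*(-1)))*(-2*12) = ((-2 + 2*49) + (-3 + 1))*(-24) = ((-2 + 98) - 2)*(-24) = (96 - 2)*(-24) = 94*(-24) = -2256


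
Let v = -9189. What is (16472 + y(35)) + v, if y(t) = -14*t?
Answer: 6793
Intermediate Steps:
(16472 + y(35)) + v = (16472 - 14*35) - 9189 = (16472 - 490) - 9189 = 15982 - 9189 = 6793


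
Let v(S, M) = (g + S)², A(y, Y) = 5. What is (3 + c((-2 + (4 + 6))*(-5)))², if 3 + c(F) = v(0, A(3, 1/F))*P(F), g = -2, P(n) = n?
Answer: 25600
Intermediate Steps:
v(S, M) = (-2 + S)²
c(F) = -3 + 4*F (c(F) = -3 + (-2 + 0)²*F = -3 + (-2)²*F = -3 + 4*F)
(3 + c((-2 + (4 + 6))*(-5)))² = (3 + (-3 + 4*((-2 + (4 + 6))*(-5))))² = (3 + (-3 + 4*((-2 + 10)*(-5))))² = (3 + (-3 + 4*(8*(-5))))² = (3 + (-3 + 4*(-40)))² = (3 + (-3 - 160))² = (3 - 163)² = (-160)² = 25600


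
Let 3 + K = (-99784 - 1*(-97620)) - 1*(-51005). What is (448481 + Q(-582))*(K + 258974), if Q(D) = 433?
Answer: 138181116168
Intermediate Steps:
K = 48838 (K = -3 + ((-99784 - 1*(-97620)) - 1*(-51005)) = -3 + ((-99784 + 97620) + 51005) = -3 + (-2164 + 51005) = -3 + 48841 = 48838)
(448481 + Q(-582))*(K + 258974) = (448481 + 433)*(48838 + 258974) = 448914*307812 = 138181116168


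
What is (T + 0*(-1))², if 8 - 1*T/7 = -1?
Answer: 3969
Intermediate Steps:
T = 63 (T = 56 - 7*(-1) = 56 + 7 = 63)
(T + 0*(-1))² = (63 + 0*(-1))² = (63 + 0)² = 63² = 3969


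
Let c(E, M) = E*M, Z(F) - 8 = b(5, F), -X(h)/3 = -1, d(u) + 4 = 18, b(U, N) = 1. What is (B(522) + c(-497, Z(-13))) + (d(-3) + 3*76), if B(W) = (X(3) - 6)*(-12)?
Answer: -4195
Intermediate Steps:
d(u) = 14 (d(u) = -4 + 18 = 14)
X(h) = 3 (X(h) = -3*(-1) = 3)
B(W) = 36 (B(W) = (3 - 6)*(-12) = -3*(-12) = 36)
Z(F) = 9 (Z(F) = 8 + 1 = 9)
(B(522) + c(-497, Z(-13))) + (d(-3) + 3*76) = (36 - 497*9) + (14 + 3*76) = (36 - 4473) + (14 + 228) = -4437 + 242 = -4195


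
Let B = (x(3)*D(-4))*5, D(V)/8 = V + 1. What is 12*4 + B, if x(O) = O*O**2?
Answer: -3192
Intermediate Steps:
x(O) = O**3
D(V) = 8 + 8*V (D(V) = 8*(V + 1) = 8*(1 + V) = 8 + 8*V)
B = -3240 (B = (3**3*(8 + 8*(-4)))*5 = (27*(8 - 32))*5 = (27*(-24))*5 = -648*5 = -3240)
12*4 + B = 12*4 - 3240 = 48 - 3240 = -3192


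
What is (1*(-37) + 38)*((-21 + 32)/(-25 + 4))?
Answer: -11/21 ≈ -0.52381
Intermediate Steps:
(1*(-37) + 38)*((-21 + 32)/(-25 + 4)) = (-37 + 38)*(11/(-21)) = 1*(11*(-1/21)) = 1*(-11/21) = -11/21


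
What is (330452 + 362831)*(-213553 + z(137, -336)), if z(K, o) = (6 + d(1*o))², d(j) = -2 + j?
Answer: -71636239107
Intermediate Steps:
z(K, o) = (4 + o)² (z(K, o) = (6 + (-2 + 1*o))² = (6 + (-2 + o))² = (4 + o)²)
(330452 + 362831)*(-213553 + z(137, -336)) = (330452 + 362831)*(-213553 + (4 - 336)²) = 693283*(-213553 + (-332)²) = 693283*(-213553 + 110224) = 693283*(-103329) = -71636239107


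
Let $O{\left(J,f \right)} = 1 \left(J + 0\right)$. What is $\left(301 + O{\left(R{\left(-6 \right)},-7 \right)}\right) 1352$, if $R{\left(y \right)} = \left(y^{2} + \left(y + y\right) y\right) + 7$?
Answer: $562432$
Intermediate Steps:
$R{\left(y \right)} = 7 + 3 y^{2}$ ($R{\left(y \right)} = \left(y^{2} + 2 y y\right) + 7 = \left(y^{2} + 2 y^{2}\right) + 7 = 3 y^{2} + 7 = 7 + 3 y^{2}$)
$O{\left(J,f \right)} = J$ ($O{\left(J,f \right)} = 1 J = J$)
$\left(301 + O{\left(R{\left(-6 \right)},-7 \right)}\right) 1352 = \left(301 + \left(7 + 3 \left(-6\right)^{2}\right)\right) 1352 = \left(301 + \left(7 + 3 \cdot 36\right)\right) 1352 = \left(301 + \left(7 + 108\right)\right) 1352 = \left(301 + 115\right) 1352 = 416 \cdot 1352 = 562432$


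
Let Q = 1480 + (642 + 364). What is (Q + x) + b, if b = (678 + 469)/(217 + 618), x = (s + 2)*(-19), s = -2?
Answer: 2076957/835 ≈ 2487.4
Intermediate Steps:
Q = 2486 (Q = 1480 + 1006 = 2486)
x = 0 (x = (-2 + 2)*(-19) = 0*(-19) = 0)
b = 1147/835 ≈ 1.3737
(Q + x) + b = (2486 + 0) + 1147/835 = 2486 + 1147/835 = 2076957/835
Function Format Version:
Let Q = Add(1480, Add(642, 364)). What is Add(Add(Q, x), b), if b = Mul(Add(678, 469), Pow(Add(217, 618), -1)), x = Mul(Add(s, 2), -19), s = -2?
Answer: Rational(2076957, 835) ≈ 2487.4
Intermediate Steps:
Q = 2486 (Q = Add(1480, 1006) = 2486)
x = 0 (x = Mul(Add(-2, 2), -19) = Mul(0, -19) = 0)
b = Rational(1147, 835) (b = Mul(1147, Pow(835, -1)) = Mul(1147, Rational(1, 835)) = Rational(1147, 835) ≈ 1.3737)
Add(Add(Q, x), b) = Add(Add(2486, 0), Rational(1147, 835)) = Add(2486, Rational(1147, 835)) = Rational(2076957, 835)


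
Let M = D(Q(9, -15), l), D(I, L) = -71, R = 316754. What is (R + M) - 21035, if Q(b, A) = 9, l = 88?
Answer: 295648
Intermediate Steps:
M = -71
(R + M) - 21035 = (316754 - 71) - 21035 = 316683 - 21035 = 295648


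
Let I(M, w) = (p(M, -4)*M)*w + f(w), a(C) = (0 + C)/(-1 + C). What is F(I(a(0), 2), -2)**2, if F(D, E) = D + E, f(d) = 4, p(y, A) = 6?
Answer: 4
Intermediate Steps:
a(C) = C/(-1 + C)
I(M, w) = 4 + 6*M*w (I(M, w) = (6*M)*w + 4 = 6*M*w + 4 = 4 + 6*M*w)
F(I(a(0), 2), -2)**2 = ((4 + 6*(0/(-1 + 0))*2) - 2)**2 = ((4 + 6*(0/(-1))*2) - 2)**2 = ((4 + 6*(0*(-1))*2) - 2)**2 = ((4 + 6*0*2) - 2)**2 = ((4 + 0) - 2)**2 = (4 - 2)**2 = 2**2 = 4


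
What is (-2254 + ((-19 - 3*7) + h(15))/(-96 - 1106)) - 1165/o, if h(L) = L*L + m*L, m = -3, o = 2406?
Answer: -3260166109/1446006 ≈ -2254.6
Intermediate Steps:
h(L) = L² - 3*L (h(L) = L*L - 3*L = L² - 3*L)
(-2254 + ((-19 - 3*7) + h(15))/(-96 - 1106)) - 1165/o = (-2254 + ((-19 - 3*7) + 15*(-3 + 15))/(-96 - 1106)) - 1165/2406 = (-2254 + ((-19 - 21) + 15*12)/(-1202)) - 1165*1/2406 = (-2254 + (-40 + 180)*(-1/1202)) - 1165/2406 = (-2254 + 140*(-1/1202)) - 1165/2406 = (-2254 - 70/601) - 1165/2406 = -1354724/601 - 1165/2406 = -3260166109/1446006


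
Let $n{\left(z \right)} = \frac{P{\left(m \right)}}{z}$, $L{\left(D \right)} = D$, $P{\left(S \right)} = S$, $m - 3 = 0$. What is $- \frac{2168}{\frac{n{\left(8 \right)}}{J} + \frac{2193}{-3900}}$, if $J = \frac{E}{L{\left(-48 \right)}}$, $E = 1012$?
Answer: $\frac{713055200}{190793} \approx 3737.3$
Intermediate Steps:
$m = 3$ ($m = 3 + 0 = 3$)
$J = - \frac{253}{12}$ ($J = \frac{1012}{-48} = 1012 \left(- \frac{1}{48}\right) = - \frac{253}{12} \approx -21.083$)
$n{\left(z \right)} = \frac{3}{z}$
$- \frac{2168}{\frac{n{\left(8 \right)}}{J} + \frac{2193}{-3900}} = - \frac{2168}{\frac{3 \cdot \frac{1}{8}}{- \frac{253}{12}} + \frac{2193}{-3900}} = - \frac{2168}{3 \cdot \frac{1}{8} \left(- \frac{12}{253}\right) + 2193 \left(- \frac{1}{3900}\right)} = - \frac{2168}{\frac{3}{8} \left(- \frac{12}{253}\right) - \frac{731}{1300}} = - \frac{2168}{- \frac{9}{506} - \frac{731}{1300}} = - \frac{2168}{- \frac{190793}{328900}} = \left(-2168\right) \left(- \frac{328900}{190793}\right) = \frac{713055200}{190793}$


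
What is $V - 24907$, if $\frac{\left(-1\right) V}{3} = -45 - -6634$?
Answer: $-44674$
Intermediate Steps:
$V = -19767$ ($V = - 3 \left(-45 - -6634\right) = - 3 \left(-45 + 6634\right) = \left(-3\right) 6589 = -19767$)
$V - 24907 = -19767 - 24907 = -44674$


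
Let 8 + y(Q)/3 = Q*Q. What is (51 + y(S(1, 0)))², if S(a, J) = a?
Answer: 900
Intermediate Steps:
y(Q) = -24 + 3*Q² (y(Q) = -24 + 3*(Q*Q) = -24 + 3*Q²)
(51 + y(S(1, 0)))² = (51 + (-24 + 3*1²))² = (51 + (-24 + 3*1))² = (51 + (-24 + 3))² = (51 - 21)² = 30² = 900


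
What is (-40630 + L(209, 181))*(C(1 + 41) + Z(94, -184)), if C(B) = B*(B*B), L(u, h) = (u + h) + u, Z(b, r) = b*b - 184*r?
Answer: -4674820180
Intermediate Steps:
Z(b, r) = b² - 184*r
L(u, h) = h + 2*u (L(u, h) = (h + u) + u = h + 2*u)
C(B) = B³ (C(B) = B*B² = B³)
(-40630 + L(209, 181))*(C(1 + 41) + Z(94, -184)) = (-40630 + (181 + 2*209))*((1 + 41)³ + (94² - 184*(-184))) = (-40630 + (181 + 418))*(42³ + (8836 + 33856)) = (-40630 + 599)*(74088 + 42692) = -40031*116780 = -4674820180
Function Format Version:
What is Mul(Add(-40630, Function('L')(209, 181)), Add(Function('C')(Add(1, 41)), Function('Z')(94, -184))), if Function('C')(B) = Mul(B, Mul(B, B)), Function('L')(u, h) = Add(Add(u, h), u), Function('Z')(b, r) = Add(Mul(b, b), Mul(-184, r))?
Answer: -4674820180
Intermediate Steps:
Function('Z')(b, r) = Add(Pow(b, 2), Mul(-184, r))
Function('L')(u, h) = Add(h, Mul(2, u)) (Function('L')(u, h) = Add(Add(h, u), u) = Add(h, Mul(2, u)))
Function('C')(B) = Pow(B, 3) (Function('C')(B) = Mul(B, Pow(B, 2)) = Pow(B, 3))
Mul(Add(-40630, Function('L')(209, 181)), Add(Function('C')(Add(1, 41)), Function('Z')(94, -184))) = Mul(Add(-40630, Add(181, Mul(2, 209))), Add(Pow(Add(1, 41), 3), Add(Pow(94, 2), Mul(-184, -184)))) = Mul(Add(-40630, Add(181, 418)), Add(Pow(42, 3), Add(8836, 33856))) = Mul(Add(-40630, 599), Add(74088, 42692)) = Mul(-40031, 116780) = -4674820180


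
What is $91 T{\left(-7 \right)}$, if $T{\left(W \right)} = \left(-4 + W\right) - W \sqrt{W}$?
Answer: $-1001 + 637 i \sqrt{7} \approx -1001.0 + 1685.3 i$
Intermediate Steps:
$T{\left(W \right)} = -4 + W - W^{\frac{3}{2}}$ ($T{\left(W \right)} = \left(-4 + W\right) - W^{\frac{3}{2}} = -4 + W - W^{\frac{3}{2}}$)
$91 T{\left(-7 \right)} = 91 \left(-4 - 7 - \left(-7\right)^{\frac{3}{2}}\right) = 91 \left(-4 - 7 - - 7 i \sqrt{7}\right) = 91 \left(-4 - 7 + 7 i \sqrt{7}\right) = 91 \left(-11 + 7 i \sqrt{7}\right) = -1001 + 637 i \sqrt{7}$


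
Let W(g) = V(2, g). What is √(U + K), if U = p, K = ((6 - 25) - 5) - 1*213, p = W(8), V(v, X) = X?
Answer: I*√229 ≈ 15.133*I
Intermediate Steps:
W(g) = g
p = 8
K = -237 (K = (-19 - 5) - 213 = -24 - 213 = -237)
U = 8
√(U + K) = √(8 - 237) = √(-229) = I*√229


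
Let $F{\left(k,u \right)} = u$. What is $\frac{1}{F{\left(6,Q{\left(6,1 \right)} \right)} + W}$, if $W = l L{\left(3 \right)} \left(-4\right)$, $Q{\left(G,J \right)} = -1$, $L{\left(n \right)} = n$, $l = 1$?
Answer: $- \frac{1}{13} \approx -0.076923$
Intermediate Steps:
$W = -12$ ($W = 1 \cdot 3 \left(-4\right) = 3 \left(-4\right) = -12$)
$\frac{1}{F{\left(6,Q{\left(6,1 \right)} \right)} + W} = \frac{1}{-1 - 12} = \frac{1}{-13} = - \frac{1}{13}$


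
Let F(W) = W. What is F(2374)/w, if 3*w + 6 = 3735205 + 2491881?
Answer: 3561/3113540 ≈ 0.0011437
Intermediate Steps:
w = 6227080/3 (w = -2 + (3735205 + 2491881)/3 = -2 + (⅓)*6227086 = -2 + 6227086/3 = 6227080/3 ≈ 2.0757e+6)
F(2374)/w = 2374/(6227080/3) = 2374*(3/6227080) = 3561/3113540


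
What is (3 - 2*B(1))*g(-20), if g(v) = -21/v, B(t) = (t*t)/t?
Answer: 21/20 ≈ 1.0500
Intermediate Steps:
B(t) = t (B(t) = t²/t = t)
(3 - 2*B(1))*g(-20) = (3 - 2*1)*(-21/(-20)) = (3 - 2)*(-21*(-1/20)) = 1*(21/20) = 21/20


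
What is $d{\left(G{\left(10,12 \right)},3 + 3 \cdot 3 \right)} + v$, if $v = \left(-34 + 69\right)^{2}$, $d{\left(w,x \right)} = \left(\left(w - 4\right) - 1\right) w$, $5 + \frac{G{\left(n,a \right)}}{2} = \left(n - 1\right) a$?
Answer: $42631$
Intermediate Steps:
$G{\left(n,a \right)} = -10 + 2 a \left(-1 + n\right)$ ($G{\left(n,a \right)} = -10 + 2 \left(n - 1\right) a = -10 + 2 \left(-1 + n\right) a = -10 + 2 a \left(-1 + n\right)$)
$d{\left(w,x \right)} = w \left(-5 + w\right)$ ($d{\left(w,x \right)} = \left(\left(-4 + w\right) - 1\right) w = \left(-5 + w\right) w = w \left(-5 + w\right)$)
$v = 1225$ ($v = 35^{2} = 1225$)
$d{\left(G{\left(10,12 \right)},3 + 3 \cdot 3 \right)} + v = \left(-10 - 24 + 2 \cdot 12 \cdot 10\right) \left(-5 - \left(34 - 240\right)\right) + 1225 = \left(-10 - 24 + 240\right) \left(-5 - -206\right) + 1225 = 206 \left(-5 + 206\right) + 1225 = 206 \cdot 201 + 1225 = 41406 + 1225 = 42631$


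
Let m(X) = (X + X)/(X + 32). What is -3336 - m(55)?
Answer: -290342/87 ≈ -3337.3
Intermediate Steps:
m(X) = 2*X/(32 + X) (m(X) = (2*X)/(32 + X) = 2*X/(32 + X))
-3336 - m(55) = -3336 - 2*55/(32 + 55) = -3336 - 2*55/87 = -3336 - 1*110/87 = -3336 - 110/87 = -290342/87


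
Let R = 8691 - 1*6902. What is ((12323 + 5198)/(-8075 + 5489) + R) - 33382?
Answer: -81717019/2586 ≈ -31600.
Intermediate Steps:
R = 1789 (R = 8691 - 6902 = 1789)
((12323 + 5198)/(-8075 + 5489) + R) - 33382 = ((12323 + 5198)/(-8075 + 5489) + 1789) - 33382 = (17521/(-2586) + 1789) - 33382 = (17521*(-1/2586) + 1789) - 33382 = (-17521/2586 + 1789) - 33382 = 4608833/2586 - 33382 = -81717019/2586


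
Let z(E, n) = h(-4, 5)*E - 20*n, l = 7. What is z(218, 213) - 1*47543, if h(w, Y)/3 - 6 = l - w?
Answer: -40685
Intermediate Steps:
h(w, Y) = 39 - 3*w (h(w, Y) = 18 + 3*(7 - w) = 18 + (21 - 3*w) = 39 - 3*w)
z(E, n) = -20*n + 51*E (z(E, n) = (39 - 3*(-4))*E - 20*n = (39 + 12)*E - 20*n = 51*E - 20*n = -20*n + 51*E)
z(218, 213) - 1*47543 = (-20*213 + 51*218) - 1*47543 = (-4260 + 11118) - 47543 = 6858 - 47543 = -40685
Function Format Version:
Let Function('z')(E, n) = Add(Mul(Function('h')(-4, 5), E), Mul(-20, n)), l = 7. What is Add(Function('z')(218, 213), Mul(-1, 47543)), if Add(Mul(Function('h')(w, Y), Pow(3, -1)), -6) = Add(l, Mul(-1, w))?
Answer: -40685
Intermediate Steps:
Function('h')(w, Y) = Add(39, Mul(-3, w)) (Function('h')(w, Y) = Add(18, Mul(3, Add(7, Mul(-1, w)))) = Add(18, Add(21, Mul(-3, w))) = Add(39, Mul(-3, w)))
Function('z')(E, n) = Add(Mul(-20, n), Mul(51, E)) (Function('z')(E, n) = Add(Mul(Add(39, Mul(-3, -4)), E), Mul(-20, n)) = Add(Mul(Add(39, 12), E), Mul(-20, n)) = Add(Mul(51, E), Mul(-20, n)) = Add(Mul(-20, n), Mul(51, E)))
Add(Function('z')(218, 213), Mul(-1, 47543)) = Add(Add(Mul(-20, 213), Mul(51, 218)), Mul(-1, 47543)) = Add(Add(-4260, 11118), -47543) = Add(6858, -47543) = -40685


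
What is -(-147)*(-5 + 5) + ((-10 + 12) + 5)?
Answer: 7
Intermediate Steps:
-(-147)*(-5 + 5) + ((-10 + 12) + 5) = -(-147)*0 + (2 + 5) = -49*0 + 7 = 0 + 7 = 7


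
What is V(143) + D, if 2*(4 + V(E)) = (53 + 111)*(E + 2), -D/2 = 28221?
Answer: -44556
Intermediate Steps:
D = -56442 (D = -2*28221 = -56442)
V(E) = 160 + 82*E (V(E) = -4 + ((53 + 111)*(E + 2))/2 = -4 + (164*(2 + E))/2 = -4 + (328 + 164*E)/2 = -4 + (164 + 82*E) = 160 + 82*E)
V(143) + D = (160 + 82*143) - 56442 = (160 + 11726) - 56442 = 11886 - 56442 = -44556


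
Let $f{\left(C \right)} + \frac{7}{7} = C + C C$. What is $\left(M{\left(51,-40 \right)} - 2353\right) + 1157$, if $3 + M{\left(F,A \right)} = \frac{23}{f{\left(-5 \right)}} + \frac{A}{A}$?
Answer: $- \frac{22739}{19} \approx -1196.8$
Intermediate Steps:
$f{\left(C \right)} = -1 + C + C^{2}$ ($f{\left(C \right)} = -1 + \left(C + C C\right) = -1 + \left(C + C^{2}\right) = -1 + C + C^{2}$)
$M{\left(F,A \right)} = - \frac{15}{19}$ ($M{\left(F,A \right)} = -3 + \left(\frac{23}{-1 - 5 + \left(-5\right)^{2}} + \frac{A}{A}\right) = -3 + \left(\frac{23}{-1 - 5 + 25} + 1\right) = -3 + \left(\frac{23}{19} + 1\right) = -3 + \frac{42}{19} = - \frac{15}{19}$)
$\left(M{\left(51,-40 \right)} - 2353\right) + 1157 = \left(- \frac{15}{19} - 2353\right) + 1157 = - \frac{44722}{19} + 1157 = - \frac{22739}{19}$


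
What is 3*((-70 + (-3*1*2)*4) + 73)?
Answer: -63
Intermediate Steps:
3*((-70 + (-3*1*2)*4) + 73) = 3*((-70 - 3*2*4) + 73) = 3*((-70 - 6*4) + 73) = 3*((-70 - 24) + 73) = 3*(-94 + 73) = 3*(-21) = -63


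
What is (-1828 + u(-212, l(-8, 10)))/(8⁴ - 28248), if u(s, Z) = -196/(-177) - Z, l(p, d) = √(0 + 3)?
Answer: 40420/534363 + √3/24152 ≈ 0.075713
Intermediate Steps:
l(p, d) = √3
u(s, Z) = 196/177 - Z (u(s, Z) = -196*(-1/177) - Z = 196/177 - Z)
(-1828 + u(-212, l(-8, 10)))/(8⁴ - 28248) = (-1828 + (196/177 - √3))/(8⁴ - 28248) = (-323360/177 - √3)/(4096 - 28248) = (-323360/177 - √3)/(-24152) = (-323360/177 - √3)*(-1/24152) = 40420/534363 + √3/24152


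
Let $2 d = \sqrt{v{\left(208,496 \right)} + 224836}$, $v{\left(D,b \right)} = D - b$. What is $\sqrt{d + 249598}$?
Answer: $\sqrt{249598 + \sqrt{56137}} \approx 499.83$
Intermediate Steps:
$d = \sqrt{56137}$ ($d = \frac{\sqrt{\left(208 - 496\right) + 224836}}{2} = \frac{\sqrt{-288 + 224836}}{2} = \frac{\sqrt{224548}}{2} = \frac{2 \sqrt{56137}}{2} = \sqrt{56137} \approx 236.93$)
$\sqrt{d + 249598} = \sqrt{\sqrt{56137} + 249598} = \sqrt{249598 + \sqrt{56137}}$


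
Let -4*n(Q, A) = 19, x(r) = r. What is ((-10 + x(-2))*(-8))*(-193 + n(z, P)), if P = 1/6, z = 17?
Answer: -18984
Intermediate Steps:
P = ⅙ ≈ 0.16667
n(Q, A) = -19/4 (n(Q, A) = -¼*19 = -19/4)
((-10 + x(-2))*(-8))*(-193 + n(z, P)) = ((-10 - 2)*(-8))*(-193 - 19/4) = -12*(-8)*(-791/4) = 96*(-791/4) = -18984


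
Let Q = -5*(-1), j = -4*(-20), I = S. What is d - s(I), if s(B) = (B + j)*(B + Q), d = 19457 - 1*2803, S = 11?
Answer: 15198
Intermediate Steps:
I = 11
d = 16654 (d = 19457 - 2803 = 16654)
j = 80
Q = 5
s(B) = (5 + B)*(80 + B) (s(B) = (B + 80)*(B + 5) = (80 + B)*(5 + B) = (5 + B)*(80 + B))
d - s(I) = 16654 - (400 + 11² + 85*11) = 16654 - (400 + 121 + 935) = 16654 - 1*1456 = 16654 - 1456 = 15198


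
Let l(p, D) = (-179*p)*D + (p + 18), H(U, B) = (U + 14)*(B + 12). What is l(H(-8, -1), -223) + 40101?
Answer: 2674707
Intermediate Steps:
H(U, B) = (12 + B)*(14 + U) (H(U, B) = (14 + U)*(12 + B) = (12 + B)*(14 + U))
l(p, D) = 18 + p - 179*D*p (l(p, D) = -179*D*p + (18 + p) = 18 + p - 179*D*p)
l(H(-8, -1), -223) + 40101 = (18 + (168 + 12*(-8) + 14*(-1) - 1*(-8)) - 179*(-223)*(168 + 12*(-8) + 14*(-1) - 1*(-8))) + 40101 = (18 + (168 - 96 - 14 + 8) - 179*(-223)*(168 - 96 - 14 + 8)) + 40101 = (18 + 66 - 179*(-223)*66) + 40101 = (18 + 66 + 2634522) + 40101 = 2634606 + 40101 = 2674707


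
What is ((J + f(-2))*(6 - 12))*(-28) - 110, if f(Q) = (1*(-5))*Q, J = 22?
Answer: 5266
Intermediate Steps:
f(Q) = -5*Q
((J + f(-2))*(6 - 12))*(-28) - 110 = ((22 - 5*(-2))*(6 - 12))*(-28) - 110 = ((22 + 10)*(-6))*(-28) - 110 = (32*(-6))*(-28) - 110 = -192*(-28) - 110 = 5376 - 110 = 5266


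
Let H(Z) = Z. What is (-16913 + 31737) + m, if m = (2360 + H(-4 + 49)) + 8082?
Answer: 25311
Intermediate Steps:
m = 10487 (m = (2360 + (-4 + 49)) + 8082 = (2360 + 45) + 8082 = 2405 + 8082 = 10487)
(-16913 + 31737) + m = (-16913 + 31737) + 10487 = 14824 + 10487 = 25311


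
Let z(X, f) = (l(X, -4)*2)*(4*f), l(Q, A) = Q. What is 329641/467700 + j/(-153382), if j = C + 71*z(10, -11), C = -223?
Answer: 39943594481/35868380700 ≈ 1.1136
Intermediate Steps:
z(X, f) = 8*X*f (z(X, f) = (X*2)*(4*f) = (2*X)*(4*f) = 8*X*f)
j = -62703 (j = -223 + 71*(8*10*(-11)) = -223 + 71*(-880) = -223 - 62480 = -62703)
329641/467700 + j/(-153382) = 329641/467700 - 62703/(-153382) = 329641*(1/467700) - 62703*(-1/153382) = 329641/467700 + 62703/153382 = 39943594481/35868380700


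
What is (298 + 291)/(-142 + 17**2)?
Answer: 589/147 ≈ 4.0068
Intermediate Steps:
(298 + 291)/(-142 + 17**2) = 589/(-142 + 289) = 589/147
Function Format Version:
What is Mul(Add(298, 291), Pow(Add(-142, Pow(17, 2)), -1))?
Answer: Rational(589, 147) ≈ 4.0068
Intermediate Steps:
Mul(Add(298, 291), Pow(Add(-142, Pow(17, 2)), -1)) = Mul(589, Pow(Add(-142, 289), -1)) = Mul(589, Pow(147, -1)) = Mul(589, Rational(1, 147)) = Rational(589, 147)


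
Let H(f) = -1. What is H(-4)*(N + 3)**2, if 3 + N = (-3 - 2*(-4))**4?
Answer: -390625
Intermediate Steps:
N = 622 (N = -3 + (-3 - 2*(-4))**4 = -3 + (-3 + 8)**4 = -3 + 5**4 = -3 + 625 = 622)
H(-4)*(N + 3)**2 = -(622 + 3)**2 = -1*625**2 = -1*390625 = -390625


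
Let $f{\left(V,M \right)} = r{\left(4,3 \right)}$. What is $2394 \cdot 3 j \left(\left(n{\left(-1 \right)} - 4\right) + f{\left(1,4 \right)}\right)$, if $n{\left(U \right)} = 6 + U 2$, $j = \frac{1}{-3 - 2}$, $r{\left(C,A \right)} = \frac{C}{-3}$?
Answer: $\frac{9576}{5} \approx 1915.2$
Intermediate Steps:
$r{\left(C,A \right)} = - \frac{C}{3}$ ($r{\left(C,A \right)} = C \left(- \frac{1}{3}\right) = - \frac{C}{3}$)
$f{\left(V,M \right)} = - \frac{4}{3}$ ($f{\left(V,M \right)} = \left(- \frac{1}{3}\right) 4 = - \frac{4}{3}$)
$j = - \frac{1}{5}$ ($j = \frac{1}{-5} = - \frac{1}{5} \approx -0.2$)
$n{\left(U \right)} = 6 + 2 U$
$2394 \cdot 3 j \left(\left(n{\left(-1 \right)} - 4\right) + f{\left(1,4 \right)}\right) = 2394 \cdot 3 \left(- \frac{1}{5}\right) \left(\left(\left(6 + 2 \left(-1\right)\right) - 4\right) - \frac{4}{3}\right) = 2394 \left(- \frac{3 \left(\left(\left(6 - 2\right) - 4\right) - \frac{4}{3}\right)}{5}\right) = 2394 \left(- \frac{3 \left(\left(4 - 4\right) - \frac{4}{3}\right)}{5}\right) = 2394 \left(- \frac{3 \left(0 - \frac{4}{3}\right)}{5}\right) = 2394 \left(\left(- \frac{3}{5}\right) \left(- \frac{4}{3}\right)\right) = 2394 \cdot \frac{4}{5} = \frac{9576}{5}$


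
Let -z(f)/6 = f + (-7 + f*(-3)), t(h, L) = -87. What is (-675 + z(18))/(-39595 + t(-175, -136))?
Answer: 417/39682 ≈ 0.010509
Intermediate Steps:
z(f) = 42 + 12*f (z(f) = -6*(f + (-7 + f*(-3))) = -6*(f + (-7 - 3*f)) = -6*(-7 - 2*f) = 42 + 12*f)
(-675 + z(18))/(-39595 + t(-175, -136)) = (-675 + (42 + 12*18))/(-39595 - 87) = (-675 + (42 + 216))/(-39682) = (-675 + 258)*(-1/39682) = -417*(-1/39682) = 417/39682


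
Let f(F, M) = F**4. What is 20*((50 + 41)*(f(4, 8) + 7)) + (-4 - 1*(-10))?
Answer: 478666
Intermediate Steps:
20*((50 + 41)*(f(4, 8) + 7)) + (-4 - 1*(-10)) = 20*((50 + 41)*(4**4 + 7)) + (-4 - 1*(-10)) = 20*(91*(256 + 7)) + (-4 + 10) = 20*(91*263) + 6 = 20*23933 + 6 = 478660 + 6 = 478666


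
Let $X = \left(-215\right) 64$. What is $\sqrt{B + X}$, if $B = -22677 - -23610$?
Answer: $i \sqrt{12827} \approx 113.26 i$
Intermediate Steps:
$B = 933$ ($B = -22677 + 23610 = 933$)
$X = -13760$
$\sqrt{B + X} = \sqrt{933 - 13760} = \sqrt{-12827} = i \sqrt{12827}$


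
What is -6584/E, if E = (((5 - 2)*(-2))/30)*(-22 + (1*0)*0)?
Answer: -16460/11 ≈ -1496.4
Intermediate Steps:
E = 22/5 (E = ((3*(-2))*(1/30))*(-22 + 0*0) = (-6*1/30)*(-22 + 0) = -⅕*(-22) = 22/5 ≈ 4.4000)
-6584/E = -6584/22/5 = -6584*5/22 = -16460/11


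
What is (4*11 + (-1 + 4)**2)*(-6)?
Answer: -318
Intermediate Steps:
(4*11 + (-1 + 4)**2)*(-6) = (44 + 3**2)*(-6) = (44 + 9)*(-6) = 53*(-6) = -318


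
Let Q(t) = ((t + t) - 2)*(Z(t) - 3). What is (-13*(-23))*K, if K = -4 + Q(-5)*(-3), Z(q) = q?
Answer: -87308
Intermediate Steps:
Q(t) = (-3 + t)*(-2 + 2*t) (Q(t) = ((t + t) - 2)*(t - 3) = (2*t - 2)*(-3 + t) = (-2 + 2*t)*(-3 + t) = (-3 + t)*(-2 + 2*t))
K = -292 (K = -4 + (6 - 8*(-5) + 2*(-5)**2)*(-3) = -4 + (6 + 40 + 2*25)*(-3) = -4 + (6 + 40 + 50)*(-3) = -4 + 96*(-3) = -4 - 288 = -292)
(-13*(-23))*K = -13*(-23)*(-292) = 299*(-292) = -87308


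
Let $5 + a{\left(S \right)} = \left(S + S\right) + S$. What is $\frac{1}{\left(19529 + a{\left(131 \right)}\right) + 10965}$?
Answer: $\frac{1}{30882} \approx 3.2381 \cdot 10^{-5}$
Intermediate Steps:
$a{\left(S \right)} = -5 + 3 S$ ($a{\left(S \right)} = -5 + \left(\left(S + S\right) + S\right) = -5 + \left(2 S + S\right) = -5 + 3 S$)
$\frac{1}{\left(19529 + a{\left(131 \right)}\right) + 10965} = \frac{1}{\left(19529 + \left(-5 + 3 \cdot 131\right)\right) + 10965} = \frac{1}{\left(19529 + \left(-5 + 393\right)\right) + 10965} = \frac{1}{\left(19529 + 388\right) + 10965} = \frac{1}{19917 + 10965} = \frac{1}{30882}$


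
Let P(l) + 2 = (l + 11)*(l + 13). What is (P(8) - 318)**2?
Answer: 6241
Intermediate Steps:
P(l) = -2 + (11 + l)*(13 + l) (P(l) = -2 + (l + 11)*(l + 13) = -2 + (11 + l)*(13 + l))
(P(8) - 318)**2 = ((141 + 8**2 + 24*8) - 318)**2 = ((141 + 64 + 192) - 318)**2 = (397 - 318)**2 = 79**2 = 6241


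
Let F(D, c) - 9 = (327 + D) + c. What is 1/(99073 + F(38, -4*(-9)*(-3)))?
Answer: 1/99339 ≈ 1.0067e-5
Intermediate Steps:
F(D, c) = 336 + D + c (F(D, c) = 9 + ((327 + D) + c) = 9 + (327 + D + c) = 336 + D + c)
1/(99073 + F(38, -4*(-9)*(-3))) = 1/(99073 + (336 + 38 - 4*(-9)*(-3))) = 1/(99073 + (336 + 38 + 36*(-3))) = 1/(99073 + (336 + 38 - 108)) = 1/(99073 + 266) = 1/99339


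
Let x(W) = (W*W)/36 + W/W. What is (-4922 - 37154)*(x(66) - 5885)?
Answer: 242483988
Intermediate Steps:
x(W) = 1 + W**2/36 (x(W) = W**2*(1/36) + 1 = W**2/36 + 1 = 1 + W**2/36)
(-4922 - 37154)*(x(66) - 5885) = (-4922 - 37154)*((1 + (1/36)*66**2) - 5885) = -42076*((1 + (1/36)*4356) - 5885) = -42076*((1 + 121) - 5885) = -42076*(122 - 5885) = -42076*(-5763) = 242483988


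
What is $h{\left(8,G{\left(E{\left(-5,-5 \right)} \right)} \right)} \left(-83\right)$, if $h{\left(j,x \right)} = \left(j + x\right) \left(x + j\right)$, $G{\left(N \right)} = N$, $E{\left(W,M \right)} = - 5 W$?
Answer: $-90387$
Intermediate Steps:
$h{\left(j,x \right)} = \left(j + x\right)^{2}$ ($h{\left(j,x \right)} = \left(j + x\right) \left(j + x\right) = \left(j + x\right)^{2}$)
$h{\left(8,G{\left(E{\left(-5,-5 \right)} \right)} \right)} \left(-83\right) = \left(8 - -25\right)^{2} \left(-83\right) = \left(8 + 25\right)^{2} \left(-83\right) = 33^{2} \left(-83\right) = 1089 \left(-83\right) = -90387$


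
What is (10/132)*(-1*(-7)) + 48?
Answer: 3203/66 ≈ 48.530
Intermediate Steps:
(10/132)*(-1*(-7)) + 48 = (10*(1/132))*7 + 48 = (5/66)*7 + 48 = 35/66 + 48 = 3203/66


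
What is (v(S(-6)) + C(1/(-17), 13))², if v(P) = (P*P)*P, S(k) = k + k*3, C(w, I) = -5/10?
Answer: 764467201/4 ≈ 1.9112e+8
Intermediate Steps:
C(w, I) = -½ (C(w, I) = -5*⅒ = -½)
S(k) = 4*k (S(k) = k + 3*k = 4*k)
v(P) = P³ (v(P) = P²*P = P³)
(v(S(-6)) + C(1/(-17), 13))² = ((4*(-6))³ - ½)² = ((-24)³ - ½)² = (-13824 - ½)² = (-27649/2)² = 764467201/4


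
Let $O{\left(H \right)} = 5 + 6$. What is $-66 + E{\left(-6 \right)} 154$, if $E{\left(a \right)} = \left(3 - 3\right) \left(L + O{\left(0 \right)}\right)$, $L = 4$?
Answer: $-66$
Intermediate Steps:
$O{\left(H \right)} = 11$
$E{\left(a \right)} = 0$ ($E{\left(a \right)} = \left(3 - 3\right) \left(4 + 11\right) = 0 \cdot 15 = 0$)
$-66 + E{\left(-6 \right)} 154 = -66 + 0 \cdot 154 = -66 + 0 = -66$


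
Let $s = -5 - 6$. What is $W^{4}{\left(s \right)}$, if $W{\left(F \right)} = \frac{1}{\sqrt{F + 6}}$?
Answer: $\frac{1}{25} \approx 0.04$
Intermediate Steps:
$s = -11$ ($s = -5 - 6 = -11$)
$W{\left(F \right)} = \frac{1}{\sqrt{6 + F}}$
$W^{4}{\left(s \right)} = \left(\frac{1}{\sqrt{6 - 11}}\right)^{4} = \left(\frac{1}{\sqrt{-5}}\right)^{4} = \left(- \frac{i \sqrt{5}}{5}\right)^{4} = \frac{1}{25}$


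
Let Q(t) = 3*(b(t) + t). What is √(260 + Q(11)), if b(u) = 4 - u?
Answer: 4*√17 ≈ 16.492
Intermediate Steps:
Q(t) = 12 (Q(t) = 3*((4 - t) + t) = 3*4 = 12)
√(260 + Q(11)) = √(260 + 12) = √272 = 4*√17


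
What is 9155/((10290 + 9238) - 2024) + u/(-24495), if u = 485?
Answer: 43152457/85752096 ≈ 0.50322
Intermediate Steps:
9155/((10290 + 9238) - 2024) + u/(-24495) = 9155/((10290 + 9238) - 2024) + 485/(-24495) = 9155/(19528 - 2024) + 485*(-1/24495) = 9155/17504 - 97/4899 = 43152457/85752096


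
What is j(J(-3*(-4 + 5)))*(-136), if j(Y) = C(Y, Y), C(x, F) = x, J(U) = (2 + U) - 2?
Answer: 408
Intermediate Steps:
J(U) = U
j(Y) = Y
j(J(-3*(-4 + 5)))*(-136) = -3*(-4 + 5)*(-136) = -3*1*(-136) = -3*(-136) = 408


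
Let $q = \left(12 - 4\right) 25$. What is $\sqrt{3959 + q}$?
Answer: $\sqrt{4159} \approx 64.49$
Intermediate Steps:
$q = 200$ ($q = 8 \cdot 25 = 200$)
$\sqrt{3959 + q} = \sqrt{3959 + 200} = \sqrt{4159}$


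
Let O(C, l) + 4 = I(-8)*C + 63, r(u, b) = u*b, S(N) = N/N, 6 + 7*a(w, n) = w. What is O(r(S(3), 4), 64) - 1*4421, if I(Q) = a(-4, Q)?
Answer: -30574/7 ≈ -4367.7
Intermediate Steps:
a(w, n) = -6/7 + w/7
I(Q) = -10/7 (I(Q) = -6/7 + (⅐)*(-4) = -6/7 - 4/7 = -10/7)
S(N) = 1
r(u, b) = b*u
O(C, l) = 59 - 10*C/7 (O(C, l) = -4 + (-10*C/7 + 63) = -4 + (63 - 10*C/7) = 59 - 10*C/7)
O(r(S(3), 4), 64) - 1*4421 = (59 - 40/7) - 1*4421 = (59 - 10/7*4) - 4421 = (59 - 40/7) - 4421 = 373/7 - 4421 = -30574/7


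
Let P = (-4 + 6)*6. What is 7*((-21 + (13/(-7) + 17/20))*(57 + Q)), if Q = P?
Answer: -212589/20 ≈ -10629.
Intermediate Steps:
P = 12 (P = 2*6 = 12)
Q = 12
7*((-21 + (13/(-7) + 17/20))*(57 + Q)) = 7*((-21 + (13/(-7) + 17/20))*(57 + 12)) = 7*((-21 + (13*(-⅐) + 17*(1/20)))*69) = 7*((-21 + (-13/7 + 17/20))*69) = 7*((-21 - 141/140)*69) = 7*(-3081/140*69) = 7*(-212589/140) = -212589/20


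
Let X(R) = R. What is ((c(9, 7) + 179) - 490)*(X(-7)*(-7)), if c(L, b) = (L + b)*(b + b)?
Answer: -4263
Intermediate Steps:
c(L, b) = 2*b*(L + b) (c(L, b) = (L + b)*(2*b) = 2*b*(L + b))
((c(9, 7) + 179) - 490)*(X(-7)*(-7)) = ((2*7*(9 + 7) + 179) - 490)*(-7*(-7)) = ((2*7*16 + 179) - 490)*49 = ((224 + 179) - 490)*49 = (403 - 490)*49 = -87*49 = -4263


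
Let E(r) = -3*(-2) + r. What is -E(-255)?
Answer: 249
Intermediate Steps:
E(r) = 6 + r
-E(-255) = -(6 - 255) = -1*(-249) = 249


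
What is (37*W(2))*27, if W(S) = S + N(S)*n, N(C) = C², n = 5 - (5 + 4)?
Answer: -13986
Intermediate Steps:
n = -4 (n = 5 - 1*9 = 5 - 9 = -4)
W(S) = S - 4*S² (W(S) = S + S²*(-4) = S - 4*S²)
(37*W(2))*27 = (37*(2*(1 - 4*2)))*27 = (37*(2*(1 - 8)))*27 = (37*(2*(-7)))*27 = (37*(-14))*27 = -518*27 = -13986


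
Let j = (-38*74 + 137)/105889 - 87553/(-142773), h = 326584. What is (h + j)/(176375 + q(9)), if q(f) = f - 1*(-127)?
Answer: 4937335257878890/2668509218762667 ≈ 1.8502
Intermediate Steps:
j = 8888981842/15118090197 (j = (-2812 + 137)*(1/105889) - 87553*(-1/142773) = -2675*1/105889 + 87553/142773 = -2675/105889 + 87553/142773 = 8888981842/15118090197 ≈ 0.58797)
q(f) = 127 + f (q(f) = f + 127 = 127 + f)
(h + j)/(176375 + q(9)) = (326584 + 8888981842/15118090197)/(176375 + (127 + 9)) = 4937335257878890/(15118090197*(176375 + 136)) = (4937335257878890/15118090197)/176511 = (4937335257878890/15118090197)*(1/176511) = 4937335257878890/2668509218762667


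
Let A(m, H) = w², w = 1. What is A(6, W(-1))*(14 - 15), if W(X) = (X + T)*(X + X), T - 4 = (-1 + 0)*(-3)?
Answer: -1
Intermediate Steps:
T = 7 (T = 4 + (-1 + 0)*(-3) = 4 - 1*(-3) = 4 + 3 = 7)
W(X) = 2*X*(7 + X) (W(X) = (X + 7)*(X + X) = (7 + X)*(2*X) = 2*X*(7 + X))
A(m, H) = 1 (A(m, H) = 1² = 1)
A(6, W(-1))*(14 - 15) = 1*(14 - 15) = 1*(-1) = -1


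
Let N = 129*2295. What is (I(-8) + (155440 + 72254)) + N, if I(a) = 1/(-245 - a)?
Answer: 124128512/237 ≈ 5.2375e+5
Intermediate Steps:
N = 296055
(I(-8) + (155440 + 72254)) + N = (-1/(245 - 8) + (155440 + 72254)) + 296055 = (-1/237 + 227694) + 296055 = 53963477/237 + 296055 = 124128512/237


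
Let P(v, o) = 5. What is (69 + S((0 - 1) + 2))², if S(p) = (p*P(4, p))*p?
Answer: 5476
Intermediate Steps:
S(p) = 5*p² (S(p) = (p*5)*p = (5*p)*p = 5*p²)
(69 + S((0 - 1) + 2))² = (69 + 5*((0 - 1) + 2)²)² = (69 + 5*(-1 + 2)²)² = (69 + 5*1²)² = (69 + 5*1)² = (69 + 5)² = 74² = 5476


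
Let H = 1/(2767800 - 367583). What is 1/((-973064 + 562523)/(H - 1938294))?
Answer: 4652326209797/985387487397 ≈ 4.7213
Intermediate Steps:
H = 1/2400217 ≈ 4.1663e-7
1/((-973064 + 562523)/(H - 1938294)) = 1/((-973064 + 562523)/(1/2400217 - 1938294)) = 1/(-410541/(-4652326209797/2400217)) = 1/(-410541*(-2400217/4652326209797)) = 1/(985387487397/4652326209797) = 4652326209797/985387487397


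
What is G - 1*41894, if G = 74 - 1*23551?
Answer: -65371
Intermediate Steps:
G = -23477 (G = 74 - 23551 = -23477)
G - 1*41894 = -23477 - 1*41894 = -23477 - 41894 = -65371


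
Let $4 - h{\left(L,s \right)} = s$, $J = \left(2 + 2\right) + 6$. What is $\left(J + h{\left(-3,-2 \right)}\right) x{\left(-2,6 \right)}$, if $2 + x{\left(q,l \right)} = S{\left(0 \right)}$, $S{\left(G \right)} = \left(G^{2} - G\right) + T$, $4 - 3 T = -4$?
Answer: $\frac{32}{3} \approx 10.667$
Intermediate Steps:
$T = \frac{8}{3}$ ($T = \frac{4}{3} - - \frac{4}{3} = \frac{4}{3} + \frac{4}{3} = \frac{8}{3} \approx 2.6667$)
$J = 10$ ($J = 4 + 6 = 10$)
$h{\left(L,s \right)} = 4 - s$
$S{\left(G \right)} = \frac{8}{3} + G^{2} - G$ ($S{\left(G \right)} = \left(G^{2} - G\right) + \frac{8}{3} = \frac{8}{3} + G^{2} - G$)
$x{\left(q,l \right)} = \frac{2}{3}$ ($x{\left(q,l \right)} = -2 + \left(\frac{8}{3} + 0^{2} - 0\right) = -2 + \left(\frac{8}{3} + 0 + 0\right) = -2 + \frac{8}{3} = \frac{2}{3}$)
$\left(J + h{\left(-3,-2 \right)}\right) x{\left(-2,6 \right)} = \left(10 + \left(4 - -2\right)\right) \frac{2}{3} = \left(10 + \left(4 + 2\right)\right) \frac{2}{3} = \left(10 + 6\right) \frac{2}{3} = 16 \cdot \frac{2}{3} = \frac{32}{3}$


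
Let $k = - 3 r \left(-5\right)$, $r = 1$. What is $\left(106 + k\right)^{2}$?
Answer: $14641$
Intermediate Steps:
$k = 15$ ($k = \left(-3\right) 1 \left(-5\right) = \left(-3\right) \left(-5\right) = 15$)
$\left(106 + k\right)^{2} = \left(106 + 15\right)^{2} = 121^{2} = 14641$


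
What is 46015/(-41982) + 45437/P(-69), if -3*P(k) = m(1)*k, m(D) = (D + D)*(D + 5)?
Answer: 315805999/1931172 ≈ 163.53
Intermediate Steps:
m(D) = 2*D*(5 + D) (m(D) = (2*D)*(5 + D) = 2*D*(5 + D))
P(k) = -4*k (P(k) = -2*1*(5 + 1)*k/3 = -2*1*6*k/3 = -4*k)
46015/(-41982) + 45437/P(-69) = 46015/(-41982) + 45437/((-4*(-69))) = 46015*(-1/41982) + 45437/276 = -46015/41982 + 45437*(1/276) = -46015/41982 + 45437/276 = 315805999/1931172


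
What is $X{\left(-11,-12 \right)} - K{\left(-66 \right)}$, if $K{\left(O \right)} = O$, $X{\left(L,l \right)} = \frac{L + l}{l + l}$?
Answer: $\frac{1607}{24} \approx 66.958$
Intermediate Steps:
$X{\left(L,l \right)} = \frac{L + l}{2 l}$
$X{\left(-11,-12 \right)} - K{\left(-66 \right)} = \frac{-11 - 12}{2 \left(-12\right)} - -66 = \frac{1}{2} \left(- \frac{1}{12}\right) \left(-23\right) + 66 = \frac{23}{24} + 66 = \frac{1607}{24}$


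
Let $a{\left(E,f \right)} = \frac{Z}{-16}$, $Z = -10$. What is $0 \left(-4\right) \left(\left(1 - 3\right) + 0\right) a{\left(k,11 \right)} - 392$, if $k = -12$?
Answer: $-392$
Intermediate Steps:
$a{\left(E,f \right)} = \frac{5}{8}$ ($a{\left(E,f \right)} = - \frac{10}{-16} = \left(-10\right) \left(- \frac{1}{16}\right) = \frac{5}{8}$)
$0 \left(-4\right) \left(\left(1 - 3\right) + 0\right) a{\left(k,11 \right)} - 392 = 0 \left(-4\right) \left(\left(1 - 3\right) + 0\right) \frac{5}{8} - 392 = 0 \left(-2 + 0\right) \frac{5}{8} - 392 = 0 \left(-2\right) \frac{5}{8} - 392 = 0 \cdot \frac{5}{8} - 392 = 0 - 392 = -392$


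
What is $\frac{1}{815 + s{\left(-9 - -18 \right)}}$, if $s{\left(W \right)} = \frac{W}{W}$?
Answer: $\frac{1}{816} \approx 0.0012255$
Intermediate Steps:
$s{\left(W \right)} = 1$
$\frac{1}{815 + s{\left(-9 - -18 \right)}} = \frac{1}{815 + 1} = \frac{1}{816}$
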